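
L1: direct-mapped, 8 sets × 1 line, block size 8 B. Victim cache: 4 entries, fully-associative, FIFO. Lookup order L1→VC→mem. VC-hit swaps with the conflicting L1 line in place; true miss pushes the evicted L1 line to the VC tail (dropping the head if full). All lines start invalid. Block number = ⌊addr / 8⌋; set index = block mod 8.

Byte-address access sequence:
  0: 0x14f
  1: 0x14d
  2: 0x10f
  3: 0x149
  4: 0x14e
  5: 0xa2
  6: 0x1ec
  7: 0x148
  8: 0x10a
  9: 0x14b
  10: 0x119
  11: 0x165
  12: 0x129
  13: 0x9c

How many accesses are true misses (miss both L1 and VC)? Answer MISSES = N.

#0 0x14f→b41/s1 MISS; vc=[]
#1 0x14d→b41/s1 L1-HIT; vc=[]
#2 0x10f→b33/s1 MISS; vc=[41]
#3 0x149→b41/s1 VC-HIT; vc=[33]
#4 0x14e→b41/s1 L1-HIT; vc=[33]
#5 0xa2→b20/s4 MISS; vc=[33]
#6 0x1ec→b61/s5 MISS; vc=[33]
#7 0x148→b41/s1 L1-HIT; vc=[33]
#8 0x10a→b33/s1 VC-HIT; vc=[41]
#9 0x14b→b41/s1 VC-HIT; vc=[33]
#10 0x119→b35/s3 MISS; vc=[33]
#11 0x165→b44/s4 MISS; vc=[33,20]
#12 0x129→b37/s5 MISS; vc=[33,20,61]
#13 0x9c→b19/s3 MISS; vc=[33,20,61,35]

MISSES = 8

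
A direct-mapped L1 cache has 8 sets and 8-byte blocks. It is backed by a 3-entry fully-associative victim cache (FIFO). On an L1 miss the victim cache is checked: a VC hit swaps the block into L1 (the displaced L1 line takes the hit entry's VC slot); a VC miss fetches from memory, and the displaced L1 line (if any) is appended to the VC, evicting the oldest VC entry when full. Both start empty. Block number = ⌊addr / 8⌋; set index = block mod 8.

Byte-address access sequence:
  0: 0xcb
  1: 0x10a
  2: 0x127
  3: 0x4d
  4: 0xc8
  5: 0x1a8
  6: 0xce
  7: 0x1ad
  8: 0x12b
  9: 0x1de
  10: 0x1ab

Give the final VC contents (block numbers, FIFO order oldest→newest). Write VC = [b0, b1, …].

VC = [9, 33, 37]

0: 0xcb (blk 25, set 1) → MISS  vc=[]
1: 0x10a (blk 33, set 1) → MISS  vc=[25]
2: 0x127 (blk 36, set 4) → MISS  vc=[25]
3: 0x4d (blk 9, set 1) → MISS  vc=[25, 33]
4: 0xc8 (blk 25, set 1) → VC-HIT  vc=[9, 33]
5: 0x1a8 (blk 53, set 5) → MISS  vc=[9, 33]
6: 0xce (blk 25, set 1) → L1-HIT  vc=[9, 33]
7: 0x1ad (blk 53, set 5) → L1-HIT  vc=[9, 33]
8: 0x12b (blk 37, set 5) → MISS  vc=[9, 33, 53]
9: 0x1de (blk 59, set 3) → MISS  vc=[9, 33, 53]
10: 0x1ab (blk 53, set 5) → VC-HIT  vc=[9, 33, 37]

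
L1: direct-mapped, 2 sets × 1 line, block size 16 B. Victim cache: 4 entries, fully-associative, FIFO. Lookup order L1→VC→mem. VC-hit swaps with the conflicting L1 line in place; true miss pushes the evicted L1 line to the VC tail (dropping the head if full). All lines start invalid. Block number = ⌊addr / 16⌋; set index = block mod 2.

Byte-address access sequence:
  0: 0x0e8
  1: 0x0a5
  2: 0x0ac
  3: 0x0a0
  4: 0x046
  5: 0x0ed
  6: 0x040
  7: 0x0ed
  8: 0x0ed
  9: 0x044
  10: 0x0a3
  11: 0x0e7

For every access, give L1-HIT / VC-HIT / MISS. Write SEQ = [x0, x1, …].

#0 0xe8→b14/s0 MISS; vc=[]
#1 0xa5→b10/s0 MISS; vc=[14]
#2 0xac→b10/s0 L1-HIT; vc=[14]
#3 0xa0→b10/s0 L1-HIT; vc=[14]
#4 0x46→b4/s0 MISS; vc=[14,10]
#5 0xed→b14/s0 VC-HIT; vc=[4,10]
#6 0x40→b4/s0 VC-HIT; vc=[14,10]
#7 0xed→b14/s0 VC-HIT; vc=[4,10]
#8 0xed→b14/s0 L1-HIT; vc=[4,10]
#9 0x44→b4/s0 VC-HIT; vc=[14,10]
#10 0xa3→b10/s0 VC-HIT; vc=[14,4]
#11 0xe7→b14/s0 VC-HIT; vc=[10,4]

SEQ = [MISS, MISS, L1-HIT, L1-HIT, MISS, VC-HIT, VC-HIT, VC-HIT, L1-HIT, VC-HIT, VC-HIT, VC-HIT]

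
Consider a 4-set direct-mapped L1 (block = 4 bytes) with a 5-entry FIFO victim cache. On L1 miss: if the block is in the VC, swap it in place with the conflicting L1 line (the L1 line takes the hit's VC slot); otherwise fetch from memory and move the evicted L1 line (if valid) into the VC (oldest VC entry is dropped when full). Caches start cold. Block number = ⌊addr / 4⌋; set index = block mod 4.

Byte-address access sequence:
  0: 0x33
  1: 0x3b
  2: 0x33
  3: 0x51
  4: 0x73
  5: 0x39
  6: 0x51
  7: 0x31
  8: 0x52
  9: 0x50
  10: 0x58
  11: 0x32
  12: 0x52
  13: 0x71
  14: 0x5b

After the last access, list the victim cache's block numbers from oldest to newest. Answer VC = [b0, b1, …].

0: 0x33 (blk 12, set 0) → MISS  vc=[]
1: 0x3b (blk 14, set 2) → MISS  vc=[]
2: 0x33 (blk 12, set 0) → L1-HIT  vc=[]
3: 0x51 (blk 20, set 0) → MISS  vc=[12]
4: 0x73 (blk 28, set 0) → MISS  vc=[12, 20]
5: 0x39 (blk 14, set 2) → L1-HIT  vc=[12, 20]
6: 0x51 (blk 20, set 0) → VC-HIT  vc=[12, 28]
7: 0x31 (blk 12, set 0) → VC-HIT  vc=[20, 28]
8: 0x52 (blk 20, set 0) → VC-HIT  vc=[12, 28]
9: 0x50 (blk 20, set 0) → L1-HIT  vc=[12, 28]
10: 0x58 (blk 22, set 2) → MISS  vc=[12, 28, 14]
11: 0x32 (blk 12, set 0) → VC-HIT  vc=[20, 28, 14]
12: 0x52 (blk 20, set 0) → VC-HIT  vc=[12, 28, 14]
13: 0x71 (blk 28, set 0) → VC-HIT  vc=[12, 20, 14]
14: 0x5b (blk 22, set 2) → L1-HIT  vc=[12, 20, 14]

VC = [12, 20, 14]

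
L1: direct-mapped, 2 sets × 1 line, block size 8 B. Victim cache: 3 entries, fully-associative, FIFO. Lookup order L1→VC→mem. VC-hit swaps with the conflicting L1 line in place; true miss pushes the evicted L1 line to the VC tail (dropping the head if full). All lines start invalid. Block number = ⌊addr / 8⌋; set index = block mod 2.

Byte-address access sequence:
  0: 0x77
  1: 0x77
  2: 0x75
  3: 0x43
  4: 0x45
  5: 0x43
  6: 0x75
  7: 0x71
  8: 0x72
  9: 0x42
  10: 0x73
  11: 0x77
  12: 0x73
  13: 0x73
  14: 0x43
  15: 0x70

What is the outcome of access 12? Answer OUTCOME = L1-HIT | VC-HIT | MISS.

OUTCOME = L1-HIT

0: 0x77 (blk 14, set 0) → MISS  vc=[]
1: 0x77 (blk 14, set 0) → L1-HIT  vc=[]
2: 0x75 (blk 14, set 0) → L1-HIT  vc=[]
3: 0x43 (blk 8, set 0) → MISS  vc=[14]
4: 0x45 (blk 8, set 0) → L1-HIT  vc=[14]
5: 0x43 (blk 8, set 0) → L1-HIT  vc=[14]
6: 0x75 (blk 14, set 0) → VC-HIT  vc=[8]
7: 0x71 (blk 14, set 0) → L1-HIT  vc=[8]
8: 0x72 (blk 14, set 0) → L1-HIT  vc=[8]
9: 0x42 (blk 8, set 0) → VC-HIT  vc=[14]
10: 0x73 (blk 14, set 0) → VC-HIT  vc=[8]
11: 0x77 (blk 14, set 0) → L1-HIT  vc=[8]
12: 0x73 (blk 14, set 0) → L1-HIT  vc=[8]
13: 0x73 (blk 14, set 0) → L1-HIT  vc=[8]
14: 0x43 (blk 8, set 0) → VC-HIT  vc=[14]
15: 0x70 (blk 14, set 0) → VC-HIT  vc=[8]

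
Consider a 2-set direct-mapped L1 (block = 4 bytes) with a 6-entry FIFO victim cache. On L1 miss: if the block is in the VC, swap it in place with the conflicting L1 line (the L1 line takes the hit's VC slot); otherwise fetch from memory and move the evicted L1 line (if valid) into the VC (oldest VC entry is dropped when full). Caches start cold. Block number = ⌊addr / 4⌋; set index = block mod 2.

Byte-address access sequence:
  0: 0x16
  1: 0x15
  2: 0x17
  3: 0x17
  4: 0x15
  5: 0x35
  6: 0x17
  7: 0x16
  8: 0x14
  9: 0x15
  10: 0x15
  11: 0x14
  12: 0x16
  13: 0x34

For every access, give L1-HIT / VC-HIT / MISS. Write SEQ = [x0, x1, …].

SEQ = [MISS, L1-HIT, L1-HIT, L1-HIT, L1-HIT, MISS, VC-HIT, L1-HIT, L1-HIT, L1-HIT, L1-HIT, L1-HIT, L1-HIT, VC-HIT]

0: 0x16 (blk 5, set 1) → MISS  vc=[]
1: 0x15 (blk 5, set 1) → L1-HIT  vc=[]
2: 0x17 (blk 5, set 1) → L1-HIT  vc=[]
3: 0x17 (blk 5, set 1) → L1-HIT  vc=[]
4: 0x15 (blk 5, set 1) → L1-HIT  vc=[]
5: 0x35 (blk 13, set 1) → MISS  vc=[5]
6: 0x17 (blk 5, set 1) → VC-HIT  vc=[13]
7: 0x16 (blk 5, set 1) → L1-HIT  vc=[13]
8: 0x14 (blk 5, set 1) → L1-HIT  vc=[13]
9: 0x15 (blk 5, set 1) → L1-HIT  vc=[13]
10: 0x15 (blk 5, set 1) → L1-HIT  vc=[13]
11: 0x14 (blk 5, set 1) → L1-HIT  vc=[13]
12: 0x16 (blk 5, set 1) → L1-HIT  vc=[13]
13: 0x34 (blk 13, set 1) → VC-HIT  vc=[5]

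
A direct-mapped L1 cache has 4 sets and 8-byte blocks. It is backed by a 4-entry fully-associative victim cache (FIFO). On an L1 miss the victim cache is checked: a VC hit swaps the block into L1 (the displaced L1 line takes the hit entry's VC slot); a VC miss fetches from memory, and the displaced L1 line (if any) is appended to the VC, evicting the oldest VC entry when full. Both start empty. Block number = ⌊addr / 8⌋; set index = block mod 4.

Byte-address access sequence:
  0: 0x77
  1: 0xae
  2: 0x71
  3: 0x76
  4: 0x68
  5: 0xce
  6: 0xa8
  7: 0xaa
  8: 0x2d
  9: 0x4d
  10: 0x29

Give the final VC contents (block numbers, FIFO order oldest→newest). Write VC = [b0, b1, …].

VC = [25, 13, 21, 9]

#0 0x77→b14/s2 MISS; vc=[]
#1 0xae→b21/s1 MISS; vc=[]
#2 0x71→b14/s2 L1-HIT; vc=[]
#3 0x76→b14/s2 L1-HIT; vc=[]
#4 0x68→b13/s1 MISS; vc=[21]
#5 0xce→b25/s1 MISS; vc=[21,13]
#6 0xa8→b21/s1 VC-HIT; vc=[25,13]
#7 0xaa→b21/s1 L1-HIT; vc=[25,13]
#8 0x2d→b5/s1 MISS; vc=[25,13,21]
#9 0x4d→b9/s1 MISS; vc=[25,13,21,5]
#10 0x29→b5/s1 VC-HIT; vc=[25,13,21,9]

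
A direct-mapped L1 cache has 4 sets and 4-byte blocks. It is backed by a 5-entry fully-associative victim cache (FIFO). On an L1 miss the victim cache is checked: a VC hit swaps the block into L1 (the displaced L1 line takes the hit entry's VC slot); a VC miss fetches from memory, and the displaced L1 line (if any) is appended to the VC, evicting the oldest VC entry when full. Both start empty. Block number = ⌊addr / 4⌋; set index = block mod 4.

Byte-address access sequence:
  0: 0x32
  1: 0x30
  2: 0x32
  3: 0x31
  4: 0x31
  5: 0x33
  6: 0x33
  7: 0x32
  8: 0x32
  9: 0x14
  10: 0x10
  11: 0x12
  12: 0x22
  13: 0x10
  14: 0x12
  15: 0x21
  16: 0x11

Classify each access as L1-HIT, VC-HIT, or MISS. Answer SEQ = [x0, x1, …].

#0 0x32→b12/s0 MISS; vc=[]
#1 0x30→b12/s0 L1-HIT; vc=[]
#2 0x32→b12/s0 L1-HIT; vc=[]
#3 0x31→b12/s0 L1-HIT; vc=[]
#4 0x31→b12/s0 L1-HIT; vc=[]
#5 0x33→b12/s0 L1-HIT; vc=[]
#6 0x33→b12/s0 L1-HIT; vc=[]
#7 0x32→b12/s0 L1-HIT; vc=[]
#8 0x32→b12/s0 L1-HIT; vc=[]
#9 0x14→b5/s1 MISS; vc=[]
#10 0x10→b4/s0 MISS; vc=[12]
#11 0x12→b4/s0 L1-HIT; vc=[12]
#12 0x22→b8/s0 MISS; vc=[12,4]
#13 0x10→b4/s0 VC-HIT; vc=[12,8]
#14 0x12→b4/s0 L1-HIT; vc=[12,8]
#15 0x21→b8/s0 VC-HIT; vc=[12,4]
#16 0x11→b4/s0 VC-HIT; vc=[12,8]

SEQ = [MISS, L1-HIT, L1-HIT, L1-HIT, L1-HIT, L1-HIT, L1-HIT, L1-HIT, L1-HIT, MISS, MISS, L1-HIT, MISS, VC-HIT, L1-HIT, VC-HIT, VC-HIT]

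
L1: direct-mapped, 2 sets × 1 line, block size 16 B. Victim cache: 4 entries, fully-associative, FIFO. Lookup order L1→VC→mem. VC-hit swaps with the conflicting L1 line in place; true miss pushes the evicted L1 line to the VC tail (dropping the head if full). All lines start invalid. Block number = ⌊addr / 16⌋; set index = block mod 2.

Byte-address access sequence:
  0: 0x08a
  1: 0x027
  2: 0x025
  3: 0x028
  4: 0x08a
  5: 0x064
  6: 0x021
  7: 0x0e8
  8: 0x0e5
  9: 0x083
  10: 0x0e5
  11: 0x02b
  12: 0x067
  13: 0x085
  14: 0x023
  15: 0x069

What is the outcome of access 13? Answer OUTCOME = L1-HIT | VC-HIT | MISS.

OUTCOME = VC-HIT

0: 0x8a (blk 8, set 0) → MISS  vc=[]
1: 0x27 (blk 2, set 0) → MISS  vc=[8]
2: 0x25 (blk 2, set 0) → L1-HIT  vc=[8]
3: 0x28 (blk 2, set 0) → L1-HIT  vc=[8]
4: 0x8a (blk 8, set 0) → VC-HIT  vc=[2]
5: 0x64 (blk 6, set 0) → MISS  vc=[2, 8]
6: 0x21 (blk 2, set 0) → VC-HIT  vc=[6, 8]
7: 0xe8 (blk 14, set 0) → MISS  vc=[6, 8, 2]
8: 0xe5 (blk 14, set 0) → L1-HIT  vc=[6, 8, 2]
9: 0x83 (blk 8, set 0) → VC-HIT  vc=[6, 14, 2]
10: 0xe5 (blk 14, set 0) → VC-HIT  vc=[6, 8, 2]
11: 0x2b (blk 2, set 0) → VC-HIT  vc=[6, 8, 14]
12: 0x67 (blk 6, set 0) → VC-HIT  vc=[2, 8, 14]
13: 0x85 (blk 8, set 0) → VC-HIT  vc=[2, 6, 14]
14: 0x23 (blk 2, set 0) → VC-HIT  vc=[8, 6, 14]
15: 0x69 (blk 6, set 0) → VC-HIT  vc=[8, 2, 14]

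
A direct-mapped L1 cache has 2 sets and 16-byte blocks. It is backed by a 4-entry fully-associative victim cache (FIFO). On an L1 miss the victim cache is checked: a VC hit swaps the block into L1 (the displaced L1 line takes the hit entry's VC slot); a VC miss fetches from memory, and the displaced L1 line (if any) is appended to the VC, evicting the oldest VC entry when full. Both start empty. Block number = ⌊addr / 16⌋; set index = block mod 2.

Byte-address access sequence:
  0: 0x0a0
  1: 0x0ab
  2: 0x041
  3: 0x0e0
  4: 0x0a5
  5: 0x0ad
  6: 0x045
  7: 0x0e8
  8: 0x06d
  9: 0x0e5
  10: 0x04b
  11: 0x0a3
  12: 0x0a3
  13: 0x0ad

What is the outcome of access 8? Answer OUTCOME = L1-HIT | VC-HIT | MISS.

OUTCOME = MISS

#0 0xa0→b10/s0 MISS; vc=[]
#1 0xab→b10/s0 L1-HIT; vc=[]
#2 0x41→b4/s0 MISS; vc=[10]
#3 0xe0→b14/s0 MISS; vc=[10,4]
#4 0xa5→b10/s0 VC-HIT; vc=[14,4]
#5 0xad→b10/s0 L1-HIT; vc=[14,4]
#6 0x45→b4/s0 VC-HIT; vc=[14,10]
#7 0xe8→b14/s0 VC-HIT; vc=[4,10]
#8 0x6d→b6/s0 MISS; vc=[4,10,14]
#9 0xe5→b14/s0 VC-HIT; vc=[4,10,6]
#10 0x4b→b4/s0 VC-HIT; vc=[14,10,6]
#11 0xa3→b10/s0 VC-HIT; vc=[14,4,6]
#12 0xa3→b10/s0 L1-HIT; vc=[14,4,6]
#13 0xad→b10/s0 L1-HIT; vc=[14,4,6]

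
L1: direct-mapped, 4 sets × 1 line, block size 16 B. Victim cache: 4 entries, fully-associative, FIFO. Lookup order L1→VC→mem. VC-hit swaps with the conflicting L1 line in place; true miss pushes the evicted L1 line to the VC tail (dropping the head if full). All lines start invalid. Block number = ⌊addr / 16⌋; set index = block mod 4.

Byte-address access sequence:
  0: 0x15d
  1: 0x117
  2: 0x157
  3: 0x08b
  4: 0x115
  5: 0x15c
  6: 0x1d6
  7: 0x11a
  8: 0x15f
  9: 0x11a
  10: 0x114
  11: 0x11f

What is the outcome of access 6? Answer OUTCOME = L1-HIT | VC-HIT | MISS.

  [0] addr=0x15d blk=21 s=1: MISS | VC []
  [1] addr=0x117 blk=17 s=1: MISS | VC [21]
  [2] addr=0x157 blk=21 s=1: VC-HIT | VC [17]
  [3] addr=0x8b blk=8 s=0: MISS | VC [17]
  [4] addr=0x115 blk=17 s=1: VC-HIT | VC [21]
  [5] addr=0x15c blk=21 s=1: VC-HIT | VC [17]
  [6] addr=0x1d6 blk=29 s=1: MISS | VC [17, 21]
  [7] addr=0x11a blk=17 s=1: VC-HIT | VC [29, 21]
  [8] addr=0x15f blk=21 s=1: VC-HIT | VC [29, 17]
  [9] addr=0x11a blk=17 s=1: VC-HIT | VC [29, 21]
  [10] addr=0x114 blk=17 s=1: L1-HIT | VC [29, 21]
  [11] addr=0x11f blk=17 s=1: L1-HIT | VC [29, 21]

OUTCOME = MISS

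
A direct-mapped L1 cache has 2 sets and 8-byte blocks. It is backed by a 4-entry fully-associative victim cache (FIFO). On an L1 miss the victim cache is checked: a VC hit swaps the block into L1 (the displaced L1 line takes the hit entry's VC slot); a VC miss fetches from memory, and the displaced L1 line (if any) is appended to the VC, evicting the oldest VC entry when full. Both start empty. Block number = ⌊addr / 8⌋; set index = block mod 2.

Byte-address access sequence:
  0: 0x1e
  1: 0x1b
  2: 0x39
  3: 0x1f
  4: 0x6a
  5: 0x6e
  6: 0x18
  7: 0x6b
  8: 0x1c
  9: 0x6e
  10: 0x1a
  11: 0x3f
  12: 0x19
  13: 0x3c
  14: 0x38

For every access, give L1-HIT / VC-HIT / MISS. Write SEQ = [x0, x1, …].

0: 0x1e (blk 3, set 1) → MISS  vc=[]
1: 0x1b (blk 3, set 1) → L1-HIT  vc=[]
2: 0x39 (blk 7, set 1) → MISS  vc=[3]
3: 0x1f (blk 3, set 1) → VC-HIT  vc=[7]
4: 0x6a (blk 13, set 1) → MISS  vc=[7, 3]
5: 0x6e (blk 13, set 1) → L1-HIT  vc=[7, 3]
6: 0x18 (blk 3, set 1) → VC-HIT  vc=[7, 13]
7: 0x6b (blk 13, set 1) → VC-HIT  vc=[7, 3]
8: 0x1c (blk 3, set 1) → VC-HIT  vc=[7, 13]
9: 0x6e (blk 13, set 1) → VC-HIT  vc=[7, 3]
10: 0x1a (blk 3, set 1) → VC-HIT  vc=[7, 13]
11: 0x3f (blk 7, set 1) → VC-HIT  vc=[3, 13]
12: 0x19 (blk 3, set 1) → VC-HIT  vc=[7, 13]
13: 0x3c (blk 7, set 1) → VC-HIT  vc=[3, 13]
14: 0x38 (blk 7, set 1) → L1-HIT  vc=[3, 13]

SEQ = [MISS, L1-HIT, MISS, VC-HIT, MISS, L1-HIT, VC-HIT, VC-HIT, VC-HIT, VC-HIT, VC-HIT, VC-HIT, VC-HIT, VC-HIT, L1-HIT]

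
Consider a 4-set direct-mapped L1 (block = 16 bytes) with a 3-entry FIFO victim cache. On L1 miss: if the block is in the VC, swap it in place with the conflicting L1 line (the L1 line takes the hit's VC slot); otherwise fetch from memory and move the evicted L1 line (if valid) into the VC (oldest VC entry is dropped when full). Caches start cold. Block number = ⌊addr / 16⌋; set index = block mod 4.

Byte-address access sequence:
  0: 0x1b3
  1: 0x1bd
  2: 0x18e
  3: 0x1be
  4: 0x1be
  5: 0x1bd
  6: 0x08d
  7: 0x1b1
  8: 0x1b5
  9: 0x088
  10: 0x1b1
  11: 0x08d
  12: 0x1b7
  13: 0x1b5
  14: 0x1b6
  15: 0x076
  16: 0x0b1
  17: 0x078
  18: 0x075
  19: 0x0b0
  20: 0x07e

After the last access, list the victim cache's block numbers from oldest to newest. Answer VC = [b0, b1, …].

0: 0x1b3 (blk 27, set 3) → MISS  vc=[]
1: 0x1bd (blk 27, set 3) → L1-HIT  vc=[]
2: 0x18e (blk 24, set 0) → MISS  vc=[]
3: 0x1be (blk 27, set 3) → L1-HIT  vc=[]
4: 0x1be (blk 27, set 3) → L1-HIT  vc=[]
5: 0x1bd (blk 27, set 3) → L1-HIT  vc=[]
6: 0x8d (blk 8, set 0) → MISS  vc=[24]
7: 0x1b1 (blk 27, set 3) → L1-HIT  vc=[24]
8: 0x1b5 (blk 27, set 3) → L1-HIT  vc=[24]
9: 0x88 (blk 8, set 0) → L1-HIT  vc=[24]
10: 0x1b1 (blk 27, set 3) → L1-HIT  vc=[24]
11: 0x8d (blk 8, set 0) → L1-HIT  vc=[24]
12: 0x1b7 (blk 27, set 3) → L1-HIT  vc=[24]
13: 0x1b5 (blk 27, set 3) → L1-HIT  vc=[24]
14: 0x1b6 (blk 27, set 3) → L1-HIT  vc=[24]
15: 0x76 (blk 7, set 3) → MISS  vc=[24, 27]
16: 0xb1 (blk 11, set 3) → MISS  vc=[24, 27, 7]
17: 0x78 (blk 7, set 3) → VC-HIT  vc=[24, 27, 11]
18: 0x75 (blk 7, set 3) → L1-HIT  vc=[24, 27, 11]
19: 0xb0 (blk 11, set 3) → VC-HIT  vc=[24, 27, 7]
20: 0x7e (blk 7, set 3) → VC-HIT  vc=[24, 27, 11]

VC = [24, 27, 11]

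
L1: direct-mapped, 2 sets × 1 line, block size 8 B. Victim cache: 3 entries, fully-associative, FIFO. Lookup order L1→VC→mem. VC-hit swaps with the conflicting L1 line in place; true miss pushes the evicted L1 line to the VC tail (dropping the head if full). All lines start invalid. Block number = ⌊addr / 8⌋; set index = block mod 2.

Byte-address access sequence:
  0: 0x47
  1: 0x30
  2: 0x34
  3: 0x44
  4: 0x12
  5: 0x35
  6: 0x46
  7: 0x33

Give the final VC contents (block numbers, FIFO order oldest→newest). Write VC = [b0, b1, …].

#0 0x47→b8/s0 MISS; vc=[]
#1 0x30→b6/s0 MISS; vc=[8]
#2 0x34→b6/s0 L1-HIT; vc=[8]
#3 0x44→b8/s0 VC-HIT; vc=[6]
#4 0x12→b2/s0 MISS; vc=[6,8]
#5 0x35→b6/s0 VC-HIT; vc=[2,8]
#6 0x46→b8/s0 VC-HIT; vc=[2,6]
#7 0x33→b6/s0 VC-HIT; vc=[2,8]

VC = [2, 8]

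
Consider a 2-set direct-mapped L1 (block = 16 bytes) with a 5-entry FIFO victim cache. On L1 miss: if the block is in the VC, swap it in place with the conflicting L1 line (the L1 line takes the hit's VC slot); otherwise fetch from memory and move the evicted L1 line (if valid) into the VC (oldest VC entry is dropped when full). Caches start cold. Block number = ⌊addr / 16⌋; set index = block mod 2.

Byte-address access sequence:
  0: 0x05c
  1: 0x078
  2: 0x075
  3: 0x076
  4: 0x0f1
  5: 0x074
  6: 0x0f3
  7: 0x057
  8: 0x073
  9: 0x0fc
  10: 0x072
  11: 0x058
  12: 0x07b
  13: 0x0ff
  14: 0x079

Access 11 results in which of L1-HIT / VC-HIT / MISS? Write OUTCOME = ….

0: 0x5c (blk 5, set 1) → MISS  vc=[]
1: 0x78 (blk 7, set 1) → MISS  vc=[5]
2: 0x75 (blk 7, set 1) → L1-HIT  vc=[5]
3: 0x76 (blk 7, set 1) → L1-HIT  vc=[5]
4: 0xf1 (blk 15, set 1) → MISS  vc=[5, 7]
5: 0x74 (blk 7, set 1) → VC-HIT  vc=[5, 15]
6: 0xf3 (blk 15, set 1) → VC-HIT  vc=[5, 7]
7: 0x57 (blk 5, set 1) → VC-HIT  vc=[15, 7]
8: 0x73 (blk 7, set 1) → VC-HIT  vc=[15, 5]
9: 0xfc (blk 15, set 1) → VC-HIT  vc=[7, 5]
10: 0x72 (blk 7, set 1) → VC-HIT  vc=[15, 5]
11: 0x58 (blk 5, set 1) → VC-HIT  vc=[15, 7]
12: 0x7b (blk 7, set 1) → VC-HIT  vc=[15, 5]
13: 0xff (blk 15, set 1) → VC-HIT  vc=[7, 5]
14: 0x79 (blk 7, set 1) → VC-HIT  vc=[15, 5]

OUTCOME = VC-HIT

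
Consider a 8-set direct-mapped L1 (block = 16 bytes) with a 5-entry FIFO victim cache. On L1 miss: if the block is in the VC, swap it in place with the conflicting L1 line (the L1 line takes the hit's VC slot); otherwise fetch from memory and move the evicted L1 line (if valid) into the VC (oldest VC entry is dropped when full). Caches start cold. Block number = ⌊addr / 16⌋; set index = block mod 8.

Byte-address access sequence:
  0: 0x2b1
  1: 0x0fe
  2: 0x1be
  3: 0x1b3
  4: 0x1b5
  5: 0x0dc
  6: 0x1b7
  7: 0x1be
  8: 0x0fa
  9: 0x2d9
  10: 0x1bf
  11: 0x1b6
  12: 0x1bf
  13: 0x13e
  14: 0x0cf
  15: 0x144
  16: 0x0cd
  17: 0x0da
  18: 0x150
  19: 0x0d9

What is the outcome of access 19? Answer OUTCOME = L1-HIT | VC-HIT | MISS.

  [0] addr=0x2b1 blk=43 s=3: MISS | VC []
  [1] addr=0xfe blk=15 s=7: MISS | VC []
  [2] addr=0x1be blk=27 s=3: MISS | VC [43]
  [3] addr=0x1b3 blk=27 s=3: L1-HIT | VC [43]
  [4] addr=0x1b5 blk=27 s=3: L1-HIT | VC [43]
  [5] addr=0xdc blk=13 s=5: MISS | VC [43]
  [6] addr=0x1b7 blk=27 s=3: L1-HIT | VC [43]
  [7] addr=0x1be blk=27 s=3: L1-HIT | VC [43]
  [8] addr=0xfa blk=15 s=7: L1-HIT | VC [43]
  [9] addr=0x2d9 blk=45 s=5: MISS | VC [43, 13]
  [10] addr=0x1bf blk=27 s=3: L1-HIT | VC [43, 13]
  [11] addr=0x1b6 blk=27 s=3: L1-HIT | VC [43, 13]
  [12] addr=0x1bf blk=27 s=3: L1-HIT | VC [43, 13]
  [13] addr=0x13e blk=19 s=3: MISS | VC [43, 13, 27]
  [14] addr=0xcf blk=12 s=4: MISS | VC [43, 13, 27]
  [15] addr=0x144 blk=20 s=4: MISS | VC [43, 13, 27, 12]
  [16] addr=0xcd blk=12 s=4: VC-HIT | VC [43, 13, 27, 20]
  [17] addr=0xda blk=13 s=5: VC-HIT | VC [43, 45, 27, 20]
  [18] addr=0x150 blk=21 s=5: MISS | VC [43, 45, 27, 20, 13]
  [19] addr=0xd9 blk=13 s=5: VC-HIT | VC [43, 45, 27, 20, 21]

OUTCOME = VC-HIT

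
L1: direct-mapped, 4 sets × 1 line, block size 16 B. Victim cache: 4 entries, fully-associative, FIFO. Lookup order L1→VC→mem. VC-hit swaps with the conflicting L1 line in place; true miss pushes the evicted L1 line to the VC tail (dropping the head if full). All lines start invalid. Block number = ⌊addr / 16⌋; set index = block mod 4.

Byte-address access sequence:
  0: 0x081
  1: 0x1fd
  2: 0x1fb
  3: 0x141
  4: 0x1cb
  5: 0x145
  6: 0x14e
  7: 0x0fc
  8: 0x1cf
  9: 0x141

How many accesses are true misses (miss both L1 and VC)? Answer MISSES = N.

#0 0x81→b8/s0 MISS; vc=[]
#1 0x1fd→b31/s3 MISS; vc=[]
#2 0x1fb→b31/s3 L1-HIT; vc=[]
#3 0x141→b20/s0 MISS; vc=[8]
#4 0x1cb→b28/s0 MISS; vc=[8,20]
#5 0x145→b20/s0 VC-HIT; vc=[8,28]
#6 0x14e→b20/s0 L1-HIT; vc=[8,28]
#7 0xfc→b15/s3 MISS; vc=[8,28,31]
#8 0x1cf→b28/s0 VC-HIT; vc=[8,20,31]
#9 0x141→b20/s0 VC-HIT; vc=[8,28,31]

MISSES = 5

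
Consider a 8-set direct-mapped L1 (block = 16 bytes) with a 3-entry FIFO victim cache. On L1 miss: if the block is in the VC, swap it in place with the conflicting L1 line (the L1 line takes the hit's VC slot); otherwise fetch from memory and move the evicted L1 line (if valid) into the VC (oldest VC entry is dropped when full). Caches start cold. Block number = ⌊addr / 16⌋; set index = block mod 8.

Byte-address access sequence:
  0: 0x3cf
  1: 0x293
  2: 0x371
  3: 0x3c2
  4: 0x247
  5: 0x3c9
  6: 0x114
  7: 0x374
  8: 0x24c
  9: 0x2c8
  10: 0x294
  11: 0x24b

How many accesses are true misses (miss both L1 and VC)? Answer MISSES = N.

#0 0x3cf→b60/s4 MISS; vc=[]
#1 0x293→b41/s1 MISS; vc=[]
#2 0x371→b55/s7 MISS; vc=[]
#3 0x3c2→b60/s4 L1-HIT; vc=[]
#4 0x247→b36/s4 MISS; vc=[60]
#5 0x3c9→b60/s4 VC-HIT; vc=[36]
#6 0x114→b17/s1 MISS; vc=[36,41]
#7 0x374→b55/s7 L1-HIT; vc=[36,41]
#8 0x24c→b36/s4 VC-HIT; vc=[60,41]
#9 0x2c8→b44/s4 MISS; vc=[60,41,36]
#10 0x294→b41/s1 VC-HIT; vc=[60,17,36]
#11 0x24b→b36/s4 VC-HIT; vc=[60,17,44]

MISSES = 6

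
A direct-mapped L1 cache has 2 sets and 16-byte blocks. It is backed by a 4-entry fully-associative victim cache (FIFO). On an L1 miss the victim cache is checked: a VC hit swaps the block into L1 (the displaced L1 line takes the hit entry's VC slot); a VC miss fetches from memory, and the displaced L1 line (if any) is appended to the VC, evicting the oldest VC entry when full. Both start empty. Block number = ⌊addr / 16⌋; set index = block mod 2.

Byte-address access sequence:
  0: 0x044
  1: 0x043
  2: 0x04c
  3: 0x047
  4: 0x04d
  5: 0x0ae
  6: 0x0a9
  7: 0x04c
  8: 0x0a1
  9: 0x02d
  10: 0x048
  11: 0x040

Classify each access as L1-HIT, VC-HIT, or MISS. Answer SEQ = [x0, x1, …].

SEQ = [MISS, L1-HIT, L1-HIT, L1-HIT, L1-HIT, MISS, L1-HIT, VC-HIT, VC-HIT, MISS, VC-HIT, L1-HIT]

#0 0x44→b4/s0 MISS; vc=[]
#1 0x43→b4/s0 L1-HIT; vc=[]
#2 0x4c→b4/s0 L1-HIT; vc=[]
#3 0x47→b4/s0 L1-HIT; vc=[]
#4 0x4d→b4/s0 L1-HIT; vc=[]
#5 0xae→b10/s0 MISS; vc=[4]
#6 0xa9→b10/s0 L1-HIT; vc=[4]
#7 0x4c→b4/s0 VC-HIT; vc=[10]
#8 0xa1→b10/s0 VC-HIT; vc=[4]
#9 0x2d→b2/s0 MISS; vc=[4,10]
#10 0x48→b4/s0 VC-HIT; vc=[2,10]
#11 0x40→b4/s0 L1-HIT; vc=[2,10]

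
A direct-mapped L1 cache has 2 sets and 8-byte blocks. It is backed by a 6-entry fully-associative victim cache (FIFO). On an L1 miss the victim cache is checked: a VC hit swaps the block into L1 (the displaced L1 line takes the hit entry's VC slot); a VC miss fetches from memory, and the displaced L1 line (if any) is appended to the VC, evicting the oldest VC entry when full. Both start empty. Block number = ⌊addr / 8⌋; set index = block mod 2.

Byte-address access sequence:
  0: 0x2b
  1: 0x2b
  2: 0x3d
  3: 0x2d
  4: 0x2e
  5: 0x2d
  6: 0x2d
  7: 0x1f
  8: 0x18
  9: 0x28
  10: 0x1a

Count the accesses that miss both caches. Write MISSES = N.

MISSES = 3

  [0] addr=0x2b blk=5 s=1: MISS | VC []
  [1] addr=0x2b blk=5 s=1: L1-HIT | VC []
  [2] addr=0x3d blk=7 s=1: MISS | VC [5]
  [3] addr=0x2d blk=5 s=1: VC-HIT | VC [7]
  [4] addr=0x2e blk=5 s=1: L1-HIT | VC [7]
  [5] addr=0x2d blk=5 s=1: L1-HIT | VC [7]
  [6] addr=0x2d blk=5 s=1: L1-HIT | VC [7]
  [7] addr=0x1f blk=3 s=1: MISS | VC [7, 5]
  [8] addr=0x18 blk=3 s=1: L1-HIT | VC [7, 5]
  [9] addr=0x28 blk=5 s=1: VC-HIT | VC [7, 3]
  [10] addr=0x1a blk=3 s=1: VC-HIT | VC [7, 5]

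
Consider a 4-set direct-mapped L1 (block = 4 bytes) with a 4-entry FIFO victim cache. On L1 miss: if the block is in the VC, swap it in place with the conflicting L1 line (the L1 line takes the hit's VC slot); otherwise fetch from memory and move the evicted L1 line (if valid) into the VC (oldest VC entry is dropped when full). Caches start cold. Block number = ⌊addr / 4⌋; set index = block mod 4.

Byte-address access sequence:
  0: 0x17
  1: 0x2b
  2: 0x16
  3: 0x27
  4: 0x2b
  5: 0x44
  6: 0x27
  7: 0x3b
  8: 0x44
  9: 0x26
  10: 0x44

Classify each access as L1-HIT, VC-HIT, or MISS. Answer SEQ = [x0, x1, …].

SEQ = [MISS, MISS, L1-HIT, MISS, L1-HIT, MISS, VC-HIT, MISS, VC-HIT, VC-HIT, VC-HIT]

#0 0x17→b5/s1 MISS; vc=[]
#1 0x2b→b10/s2 MISS; vc=[]
#2 0x16→b5/s1 L1-HIT; vc=[]
#3 0x27→b9/s1 MISS; vc=[5]
#4 0x2b→b10/s2 L1-HIT; vc=[5]
#5 0x44→b17/s1 MISS; vc=[5,9]
#6 0x27→b9/s1 VC-HIT; vc=[5,17]
#7 0x3b→b14/s2 MISS; vc=[5,17,10]
#8 0x44→b17/s1 VC-HIT; vc=[5,9,10]
#9 0x26→b9/s1 VC-HIT; vc=[5,17,10]
#10 0x44→b17/s1 VC-HIT; vc=[5,9,10]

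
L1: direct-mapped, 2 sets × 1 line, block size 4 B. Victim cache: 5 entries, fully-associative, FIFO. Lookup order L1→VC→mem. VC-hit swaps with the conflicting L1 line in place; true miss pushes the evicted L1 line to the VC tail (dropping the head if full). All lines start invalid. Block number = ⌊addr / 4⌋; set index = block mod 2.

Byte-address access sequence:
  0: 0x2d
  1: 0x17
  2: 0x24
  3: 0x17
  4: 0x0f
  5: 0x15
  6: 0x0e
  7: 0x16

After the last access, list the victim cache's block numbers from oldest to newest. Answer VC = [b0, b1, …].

#0 0x2d→b11/s1 MISS; vc=[]
#1 0x17→b5/s1 MISS; vc=[11]
#2 0x24→b9/s1 MISS; vc=[11,5]
#3 0x17→b5/s1 VC-HIT; vc=[11,9]
#4 0xf→b3/s1 MISS; vc=[11,9,5]
#5 0x15→b5/s1 VC-HIT; vc=[11,9,3]
#6 0xe→b3/s1 VC-HIT; vc=[11,9,5]
#7 0x16→b5/s1 VC-HIT; vc=[11,9,3]

VC = [11, 9, 3]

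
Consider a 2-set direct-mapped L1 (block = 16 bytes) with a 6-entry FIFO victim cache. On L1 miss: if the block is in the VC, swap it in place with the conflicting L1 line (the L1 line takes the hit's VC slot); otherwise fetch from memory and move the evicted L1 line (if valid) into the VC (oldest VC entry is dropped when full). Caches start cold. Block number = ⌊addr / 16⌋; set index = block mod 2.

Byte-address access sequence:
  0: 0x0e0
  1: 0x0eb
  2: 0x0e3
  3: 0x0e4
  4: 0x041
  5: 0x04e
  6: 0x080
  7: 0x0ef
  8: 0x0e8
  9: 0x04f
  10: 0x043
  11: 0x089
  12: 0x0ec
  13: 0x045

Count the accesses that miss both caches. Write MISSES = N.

  [0] addr=0xe0 blk=14 s=0: MISS | VC []
  [1] addr=0xeb blk=14 s=0: L1-HIT | VC []
  [2] addr=0xe3 blk=14 s=0: L1-HIT | VC []
  [3] addr=0xe4 blk=14 s=0: L1-HIT | VC []
  [4] addr=0x41 blk=4 s=0: MISS | VC [14]
  [5] addr=0x4e blk=4 s=0: L1-HIT | VC [14]
  [6] addr=0x80 blk=8 s=0: MISS | VC [14, 4]
  [7] addr=0xef blk=14 s=0: VC-HIT | VC [8, 4]
  [8] addr=0xe8 blk=14 s=0: L1-HIT | VC [8, 4]
  [9] addr=0x4f blk=4 s=0: VC-HIT | VC [8, 14]
  [10] addr=0x43 blk=4 s=0: L1-HIT | VC [8, 14]
  [11] addr=0x89 blk=8 s=0: VC-HIT | VC [4, 14]
  [12] addr=0xec blk=14 s=0: VC-HIT | VC [4, 8]
  [13] addr=0x45 blk=4 s=0: VC-HIT | VC [14, 8]

MISSES = 3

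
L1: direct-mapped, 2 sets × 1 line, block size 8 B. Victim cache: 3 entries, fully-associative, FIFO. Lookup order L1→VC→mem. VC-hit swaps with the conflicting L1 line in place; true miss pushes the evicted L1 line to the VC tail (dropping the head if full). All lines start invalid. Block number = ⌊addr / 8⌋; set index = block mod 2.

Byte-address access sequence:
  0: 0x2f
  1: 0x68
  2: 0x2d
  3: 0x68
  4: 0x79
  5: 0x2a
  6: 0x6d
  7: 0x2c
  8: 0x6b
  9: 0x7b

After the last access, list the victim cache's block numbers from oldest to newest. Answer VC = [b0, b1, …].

  [0] addr=0x2f blk=5 s=1: MISS | VC []
  [1] addr=0x68 blk=13 s=1: MISS | VC [5]
  [2] addr=0x2d blk=5 s=1: VC-HIT | VC [13]
  [3] addr=0x68 blk=13 s=1: VC-HIT | VC [5]
  [4] addr=0x79 blk=15 s=1: MISS | VC [5, 13]
  [5] addr=0x2a blk=5 s=1: VC-HIT | VC [15, 13]
  [6] addr=0x6d blk=13 s=1: VC-HIT | VC [15, 5]
  [7] addr=0x2c blk=5 s=1: VC-HIT | VC [15, 13]
  [8] addr=0x6b blk=13 s=1: VC-HIT | VC [15, 5]
  [9] addr=0x7b blk=15 s=1: VC-HIT | VC [13, 5]

VC = [13, 5]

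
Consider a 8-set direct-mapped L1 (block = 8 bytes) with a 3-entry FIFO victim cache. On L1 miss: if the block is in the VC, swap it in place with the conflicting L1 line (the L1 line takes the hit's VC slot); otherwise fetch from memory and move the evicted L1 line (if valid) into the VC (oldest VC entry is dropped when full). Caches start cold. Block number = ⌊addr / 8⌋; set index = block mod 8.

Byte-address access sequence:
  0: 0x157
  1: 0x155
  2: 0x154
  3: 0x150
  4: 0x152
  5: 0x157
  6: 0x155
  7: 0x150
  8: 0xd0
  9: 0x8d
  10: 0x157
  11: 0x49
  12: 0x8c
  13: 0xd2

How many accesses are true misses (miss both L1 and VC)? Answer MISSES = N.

  [0] addr=0x157 blk=42 s=2: MISS | VC []
  [1] addr=0x155 blk=42 s=2: L1-HIT | VC []
  [2] addr=0x154 blk=42 s=2: L1-HIT | VC []
  [3] addr=0x150 blk=42 s=2: L1-HIT | VC []
  [4] addr=0x152 blk=42 s=2: L1-HIT | VC []
  [5] addr=0x157 blk=42 s=2: L1-HIT | VC []
  [6] addr=0x155 blk=42 s=2: L1-HIT | VC []
  [7] addr=0x150 blk=42 s=2: L1-HIT | VC []
  [8] addr=0xd0 blk=26 s=2: MISS | VC [42]
  [9] addr=0x8d blk=17 s=1: MISS | VC [42]
  [10] addr=0x157 blk=42 s=2: VC-HIT | VC [26]
  [11] addr=0x49 blk=9 s=1: MISS | VC [26, 17]
  [12] addr=0x8c blk=17 s=1: VC-HIT | VC [26, 9]
  [13] addr=0xd2 blk=26 s=2: VC-HIT | VC [42, 9]

MISSES = 4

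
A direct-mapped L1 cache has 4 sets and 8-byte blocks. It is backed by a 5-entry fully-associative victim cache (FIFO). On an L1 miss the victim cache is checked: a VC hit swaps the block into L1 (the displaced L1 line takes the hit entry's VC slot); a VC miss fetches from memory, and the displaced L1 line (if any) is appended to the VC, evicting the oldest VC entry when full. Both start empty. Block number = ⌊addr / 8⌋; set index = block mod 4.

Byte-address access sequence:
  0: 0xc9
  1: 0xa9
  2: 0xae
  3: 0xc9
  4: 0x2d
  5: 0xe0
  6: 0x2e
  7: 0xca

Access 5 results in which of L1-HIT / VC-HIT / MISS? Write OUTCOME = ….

0: 0xc9 (blk 25, set 1) → MISS  vc=[]
1: 0xa9 (blk 21, set 1) → MISS  vc=[25]
2: 0xae (blk 21, set 1) → L1-HIT  vc=[25]
3: 0xc9 (blk 25, set 1) → VC-HIT  vc=[21]
4: 0x2d (blk 5, set 1) → MISS  vc=[21, 25]
5: 0xe0 (blk 28, set 0) → MISS  vc=[21, 25]
6: 0x2e (blk 5, set 1) → L1-HIT  vc=[21, 25]
7: 0xca (blk 25, set 1) → VC-HIT  vc=[21, 5]

OUTCOME = MISS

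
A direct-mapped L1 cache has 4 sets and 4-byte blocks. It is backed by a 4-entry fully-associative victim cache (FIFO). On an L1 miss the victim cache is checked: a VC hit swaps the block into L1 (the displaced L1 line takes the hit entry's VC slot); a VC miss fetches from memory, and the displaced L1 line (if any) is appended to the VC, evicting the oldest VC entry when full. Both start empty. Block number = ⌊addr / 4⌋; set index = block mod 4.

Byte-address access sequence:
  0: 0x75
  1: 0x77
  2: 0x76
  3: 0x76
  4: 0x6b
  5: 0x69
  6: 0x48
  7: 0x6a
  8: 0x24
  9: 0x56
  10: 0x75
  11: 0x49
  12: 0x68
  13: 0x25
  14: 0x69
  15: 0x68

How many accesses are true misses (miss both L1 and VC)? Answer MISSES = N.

0: 0x75 (blk 29, set 1) → MISS  vc=[]
1: 0x77 (blk 29, set 1) → L1-HIT  vc=[]
2: 0x76 (blk 29, set 1) → L1-HIT  vc=[]
3: 0x76 (blk 29, set 1) → L1-HIT  vc=[]
4: 0x6b (blk 26, set 2) → MISS  vc=[]
5: 0x69 (blk 26, set 2) → L1-HIT  vc=[]
6: 0x48 (blk 18, set 2) → MISS  vc=[26]
7: 0x6a (blk 26, set 2) → VC-HIT  vc=[18]
8: 0x24 (blk 9, set 1) → MISS  vc=[18, 29]
9: 0x56 (blk 21, set 1) → MISS  vc=[18, 29, 9]
10: 0x75 (blk 29, set 1) → VC-HIT  vc=[18, 21, 9]
11: 0x49 (blk 18, set 2) → VC-HIT  vc=[26, 21, 9]
12: 0x68 (blk 26, set 2) → VC-HIT  vc=[18, 21, 9]
13: 0x25 (blk 9, set 1) → VC-HIT  vc=[18, 21, 29]
14: 0x69 (blk 26, set 2) → L1-HIT  vc=[18, 21, 29]
15: 0x68 (blk 26, set 2) → L1-HIT  vc=[18, 21, 29]

MISSES = 5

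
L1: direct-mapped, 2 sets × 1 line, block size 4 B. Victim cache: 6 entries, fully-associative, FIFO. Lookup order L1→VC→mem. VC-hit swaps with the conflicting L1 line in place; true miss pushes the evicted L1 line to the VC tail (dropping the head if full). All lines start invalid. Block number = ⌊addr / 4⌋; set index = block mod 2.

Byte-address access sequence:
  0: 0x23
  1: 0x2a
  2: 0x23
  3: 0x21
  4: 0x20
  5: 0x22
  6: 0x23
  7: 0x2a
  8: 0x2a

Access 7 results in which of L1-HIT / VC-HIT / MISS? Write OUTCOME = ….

OUTCOME = VC-HIT

#0 0x23→b8/s0 MISS; vc=[]
#1 0x2a→b10/s0 MISS; vc=[8]
#2 0x23→b8/s0 VC-HIT; vc=[10]
#3 0x21→b8/s0 L1-HIT; vc=[10]
#4 0x20→b8/s0 L1-HIT; vc=[10]
#5 0x22→b8/s0 L1-HIT; vc=[10]
#6 0x23→b8/s0 L1-HIT; vc=[10]
#7 0x2a→b10/s0 VC-HIT; vc=[8]
#8 0x2a→b10/s0 L1-HIT; vc=[8]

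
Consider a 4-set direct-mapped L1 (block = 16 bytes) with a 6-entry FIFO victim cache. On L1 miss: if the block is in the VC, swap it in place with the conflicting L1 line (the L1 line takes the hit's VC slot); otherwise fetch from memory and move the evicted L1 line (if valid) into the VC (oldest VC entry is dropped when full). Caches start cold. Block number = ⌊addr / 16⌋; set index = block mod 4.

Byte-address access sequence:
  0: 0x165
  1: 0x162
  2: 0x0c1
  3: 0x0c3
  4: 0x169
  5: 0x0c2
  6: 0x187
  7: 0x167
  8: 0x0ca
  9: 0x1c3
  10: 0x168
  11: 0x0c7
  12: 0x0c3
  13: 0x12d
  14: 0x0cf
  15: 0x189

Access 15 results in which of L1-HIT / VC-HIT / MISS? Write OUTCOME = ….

  [0] addr=0x165 blk=22 s=2: MISS | VC []
  [1] addr=0x162 blk=22 s=2: L1-HIT | VC []
  [2] addr=0xc1 blk=12 s=0: MISS | VC []
  [3] addr=0xc3 blk=12 s=0: L1-HIT | VC []
  [4] addr=0x169 blk=22 s=2: L1-HIT | VC []
  [5] addr=0xc2 blk=12 s=0: L1-HIT | VC []
  [6] addr=0x187 blk=24 s=0: MISS | VC [12]
  [7] addr=0x167 blk=22 s=2: L1-HIT | VC [12]
  [8] addr=0xca blk=12 s=0: VC-HIT | VC [24]
  [9] addr=0x1c3 blk=28 s=0: MISS | VC [24, 12]
  [10] addr=0x168 blk=22 s=2: L1-HIT | VC [24, 12]
  [11] addr=0xc7 blk=12 s=0: VC-HIT | VC [24, 28]
  [12] addr=0xc3 blk=12 s=0: L1-HIT | VC [24, 28]
  [13] addr=0x12d blk=18 s=2: MISS | VC [24, 28, 22]
  [14] addr=0xcf blk=12 s=0: L1-HIT | VC [24, 28, 22]
  [15] addr=0x189 blk=24 s=0: VC-HIT | VC [12, 28, 22]

OUTCOME = VC-HIT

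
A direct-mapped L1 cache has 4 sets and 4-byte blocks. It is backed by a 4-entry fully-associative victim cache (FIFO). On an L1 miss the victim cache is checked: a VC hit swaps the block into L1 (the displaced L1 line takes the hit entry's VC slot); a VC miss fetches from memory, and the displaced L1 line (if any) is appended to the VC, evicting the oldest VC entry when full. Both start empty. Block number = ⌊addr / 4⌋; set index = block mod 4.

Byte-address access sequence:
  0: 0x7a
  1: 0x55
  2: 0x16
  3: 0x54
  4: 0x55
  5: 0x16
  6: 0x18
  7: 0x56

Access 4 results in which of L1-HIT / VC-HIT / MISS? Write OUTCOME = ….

  [0] addr=0x7a blk=30 s=2: MISS | VC []
  [1] addr=0x55 blk=21 s=1: MISS | VC []
  [2] addr=0x16 blk=5 s=1: MISS | VC [21]
  [3] addr=0x54 blk=21 s=1: VC-HIT | VC [5]
  [4] addr=0x55 blk=21 s=1: L1-HIT | VC [5]
  [5] addr=0x16 blk=5 s=1: VC-HIT | VC [21]
  [6] addr=0x18 blk=6 s=2: MISS | VC [21, 30]
  [7] addr=0x56 blk=21 s=1: VC-HIT | VC [5, 30]

OUTCOME = L1-HIT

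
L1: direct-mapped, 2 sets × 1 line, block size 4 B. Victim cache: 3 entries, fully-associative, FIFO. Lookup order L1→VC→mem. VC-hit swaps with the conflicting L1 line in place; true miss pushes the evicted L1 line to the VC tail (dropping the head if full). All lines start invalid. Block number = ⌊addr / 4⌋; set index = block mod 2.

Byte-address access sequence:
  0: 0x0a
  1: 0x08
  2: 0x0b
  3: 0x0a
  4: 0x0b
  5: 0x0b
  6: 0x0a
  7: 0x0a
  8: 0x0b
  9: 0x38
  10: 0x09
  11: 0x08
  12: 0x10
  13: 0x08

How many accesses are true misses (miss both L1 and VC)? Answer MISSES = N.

#0 0xa→b2/s0 MISS; vc=[]
#1 0x8→b2/s0 L1-HIT; vc=[]
#2 0xb→b2/s0 L1-HIT; vc=[]
#3 0xa→b2/s0 L1-HIT; vc=[]
#4 0xb→b2/s0 L1-HIT; vc=[]
#5 0xb→b2/s0 L1-HIT; vc=[]
#6 0xa→b2/s0 L1-HIT; vc=[]
#7 0xa→b2/s0 L1-HIT; vc=[]
#8 0xb→b2/s0 L1-HIT; vc=[]
#9 0x38→b14/s0 MISS; vc=[2]
#10 0x9→b2/s0 VC-HIT; vc=[14]
#11 0x8→b2/s0 L1-HIT; vc=[14]
#12 0x10→b4/s0 MISS; vc=[14,2]
#13 0x8→b2/s0 VC-HIT; vc=[14,4]

MISSES = 3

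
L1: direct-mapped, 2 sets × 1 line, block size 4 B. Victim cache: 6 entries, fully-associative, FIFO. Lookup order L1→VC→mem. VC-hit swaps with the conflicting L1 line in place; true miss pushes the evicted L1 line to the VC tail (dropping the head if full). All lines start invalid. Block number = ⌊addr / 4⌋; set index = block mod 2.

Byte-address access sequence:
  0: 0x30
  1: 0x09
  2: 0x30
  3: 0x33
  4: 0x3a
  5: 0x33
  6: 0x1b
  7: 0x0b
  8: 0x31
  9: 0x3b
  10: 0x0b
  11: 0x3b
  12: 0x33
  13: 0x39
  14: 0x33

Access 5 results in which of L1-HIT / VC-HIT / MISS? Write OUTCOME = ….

OUTCOME = VC-HIT

  [0] addr=0x30 blk=12 s=0: MISS | VC []
  [1] addr=0x9 blk=2 s=0: MISS | VC [12]
  [2] addr=0x30 blk=12 s=0: VC-HIT | VC [2]
  [3] addr=0x33 blk=12 s=0: L1-HIT | VC [2]
  [4] addr=0x3a blk=14 s=0: MISS | VC [2, 12]
  [5] addr=0x33 blk=12 s=0: VC-HIT | VC [2, 14]
  [6] addr=0x1b blk=6 s=0: MISS | VC [2, 14, 12]
  [7] addr=0xb blk=2 s=0: VC-HIT | VC [6, 14, 12]
  [8] addr=0x31 blk=12 s=0: VC-HIT | VC [6, 14, 2]
  [9] addr=0x3b blk=14 s=0: VC-HIT | VC [6, 12, 2]
  [10] addr=0xb blk=2 s=0: VC-HIT | VC [6, 12, 14]
  [11] addr=0x3b blk=14 s=0: VC-HIT | VC [6, 12, 2]
  [12] addr=0x33 blk=12 s=0: VC-HIT | VC [6, 14, 2]
  [13] addr=0x39 blk=14 s=0: VC-HIT | VC [6, 12, 2]
  [14] addr=0x33 blk=12 s=0: VC-HIT | VC [6, 14, 2]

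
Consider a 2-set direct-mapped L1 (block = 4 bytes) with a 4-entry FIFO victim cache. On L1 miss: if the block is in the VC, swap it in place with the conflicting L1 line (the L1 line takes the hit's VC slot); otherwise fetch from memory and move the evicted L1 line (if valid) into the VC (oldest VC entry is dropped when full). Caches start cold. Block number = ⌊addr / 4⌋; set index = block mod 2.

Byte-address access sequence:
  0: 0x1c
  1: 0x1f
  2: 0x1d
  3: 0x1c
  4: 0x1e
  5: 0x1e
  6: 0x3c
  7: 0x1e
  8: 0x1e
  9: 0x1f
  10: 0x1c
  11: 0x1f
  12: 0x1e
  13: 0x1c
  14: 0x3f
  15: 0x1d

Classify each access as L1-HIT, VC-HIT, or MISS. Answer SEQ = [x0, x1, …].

  [0] addr=0x1c blk=7 s=1: MISS | VC []
  [1] addr=0x1f blk=7 s=1: L1-HIT | VC []
  [2] addr=0x1d blk=7 s=1: L1-HIT | VC []
  [3] addr=0x1c blk=7 s=1: L1-HIT | VC []
  [4] addr=0x1e blk=7 s=1: L1-HIT | VC []
  [5] addr=0x1e blk=7 s=1: L1-HIT | VC []
  [6] addr=0x3c blk=15 s=1: MISS | VC [7]
  [7] addr=0x1e blk=7 s=1: VC-HIT | VC [15]
  [8] addr=0x1e blk=7 s=1: L1-HIT | VC [15]
  [9] addr=0x1f blk=7 s=1: L1-HIT | VC [15]
  [10] addr=0x1c blk=7 s=1: L1-HIT | VC [15]
  [11] addr=0x1f blk=7 s=1: L1-HIT | VC [15]
  [12] addr=0x1e blk=7 s=1: L1-HIT | VC [15]
  [13] addr=0x1c blk=7 s=1: L1-HIT | VC [15]
  [14] addr=0x3f blk=15 s=1: VC-HIT | VC [7]
  [15] addr=0x1d blk=7 s=1: VC-HIT | VC [15]

SEQ = [MISS, L1-HIT, L1-HIT, L1-HIT, L1-HIT, L1-HIT, MISS, VC-HIT, L1-HIT, L1-HIT, L1-HIT, L1-HIT, L1-HIT, L1-HIT, VC-HIT, VC-HIT]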